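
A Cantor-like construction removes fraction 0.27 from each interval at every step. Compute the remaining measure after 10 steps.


Step 1: At each step, fraction remaining = 1 - 0.27 = 0.73
Step 2: After 10 steps, measure = (0.73)^10
Result = 0.042976


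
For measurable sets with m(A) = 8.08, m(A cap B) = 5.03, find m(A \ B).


m(A \ B) = m(A) - m(A n B)
= 8.08 - 5.03
= 3.05


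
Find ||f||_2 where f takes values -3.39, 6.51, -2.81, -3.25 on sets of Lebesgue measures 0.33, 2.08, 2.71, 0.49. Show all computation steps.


Step 1: Compute |f_i|^2 for each value:
  |-3.39|^2 = 11.4921
  |6.51|^2 = 42.3801
  |-2.81|^2 = 7.8961
  |-3.25|^2 = 10.5625
Step 2: Multiply by measures and sum:
  11.4921 * 0.33 = 3.792393
  42.3801 * 2.08 = 88.150608
  7.8961 * 2.71 = 21.398431
  10.5625 * 0.49 = 5.175625
Sum = 3.792393 + 88.150608 + 21.398431 + 5.175625 = 118.517057
Step 3: Take the p-th root:
||f||_2 = (118.517057)^(1/2) = 10.886554


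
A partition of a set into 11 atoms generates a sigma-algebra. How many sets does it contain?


Each element of the sigma-algebra is a union of some subset of the 11 atoms.
The number of such subsets is 2^11 = 2048.


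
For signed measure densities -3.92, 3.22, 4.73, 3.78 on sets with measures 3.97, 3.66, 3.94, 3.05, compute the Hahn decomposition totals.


Step 1: Compute signed measure on each set:
  Set 1: -3.92 * 3.97 = -15.5624
  Set 2: 3.22 * 3.66 = 11.7852
  Set 3: 4.73 * 3.94 = 18.6362
  Set 4: 3.78 * 3.05 = 11.529
Step 2: Total signed measure = (-15.5624) + (11.7852) + (18.6362) + (11.529)
     = 26.388
Step 3: Positive part mu+(X) = sum of positive contributions = 41.9504
Step 4: Negative part mu-(X) = |sum of negative contributions| = 15.5624


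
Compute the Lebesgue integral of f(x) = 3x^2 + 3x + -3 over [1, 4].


The Lebesgue integral of a Riemann-integrable function agrees with the Riemann integral.
Antiderivative F(x) = (3/3)x^3 + (3/2)x^2 + -3x
F(4) = (3/3)*4^3 + (3/2)*4^2 + -3*4
     = (3/3)*64 + (3/2)*16 + -3*4
     = 64 + 24 + -12
     = 76
F(1) = -0.5
Integral = F(4) - F(1) = 76 - -0.5 = 76.5


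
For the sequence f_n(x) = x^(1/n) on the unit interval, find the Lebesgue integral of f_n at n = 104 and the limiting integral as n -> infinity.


At n = 104: f_104(x) = x^(1/104).
Step 1: integral(x^(1/104), 0, 1) = [x^(1/104+1) / (1/104+1)] from 0 to 1
     = 1 / (1/104 + 1) = 1 / ((104+1)/104) = 104/(104+1)
     = 104/105 = 0.990476
Step 2: As n -> infinity, f_n(x) = x^(1/n) -> 1 for x in (0,1], and f_n is increasing in n.
By MCT, lim_n integral(f_n) = integral(lim_n f_n) = integral(1, 0, 1) = 1.
Step 3: Verify convergence: 104/105 = 0.990476 -> 1


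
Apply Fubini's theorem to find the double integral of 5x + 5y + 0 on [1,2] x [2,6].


By Fubini, integrate in x first, then y.
Step 1: Fix y, integrate over x in [1,2]:
  integral(5x + 5y + 0, x=1..2)
  = 5*(2^2 - 1^2)/2 + (5y + 0)*(2 - 1)
  = 7.5 + (5y + 0)*1
  = 7.5 + 5y + 0
  = 7.5 + 5y
Step 2: Integrate over y in [2,6]:
  integral(7.5 + 5y, y=2..6)
  = 7.5*4 + 5*(6^2 - 2^2)/2
  = 30 + 80
  = 110


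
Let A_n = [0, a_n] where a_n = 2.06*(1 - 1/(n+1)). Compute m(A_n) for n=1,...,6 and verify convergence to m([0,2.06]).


By continuity of measure from below: if A_n increases to A, then m(A_n) -> m(A).
Here A = [0, 2.06], so m(A) = 2.06
Step 1: a_1 = 2.06*(1 - 1/2) = 1.03, m(A_1) = 1.03
Step 2: a_2 = 2.06*(1 - 1/3) = 1.3733, m(A_2) = 1.3733
Step 3: a_3 = 2.06*(1 - 1/4) = 1.545, m(A_3) = 1.545
Step 4: a_4 = 2.06*(1 - 1/5) = 1.648, m(A_4) = 1.648
Step 5: a_5 = 2.06*(1 - 1/6) = 1.7167, m(A_5) = 1.7167
Step 6: a_6 = 2.06*(1 - 1/7) = 1.7657, m(A_6) = 1.7657
Limit: m(A_n) -> m([0,2.06]) = 2.06


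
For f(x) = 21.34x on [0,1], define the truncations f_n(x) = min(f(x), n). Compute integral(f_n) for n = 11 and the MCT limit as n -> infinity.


f(x) = 21.34x on [0,1]; f_n(x) = min(21.34x, n). At n = 11:
Step 1: f(x) reaches 11 at x = 11/21.34 = 0.515464
Step 2: integral(f_11) = integral(21.34x, 0, 0.515464) + integral(11, 0.515464, 1)
       = 21.34*0.515464^2/2 + 11*(1 - 0.515464)
       = 2.835052 + 5.329897
       = 8.164948
Step 3: As n -> infinity, f_n increases to f, so by MCT integral(f_n) -> integral(f) = 21.34/2 = 10.67.
Convergence: integral(f_11) = 8.164948 -> 10.67 as n -> infinity


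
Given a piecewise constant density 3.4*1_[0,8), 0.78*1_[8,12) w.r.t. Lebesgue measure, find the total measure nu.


Integrate each piece of the Radon-Nikodym derivative:
Step 1: integral_0^8 3.4 dx = 3.4*(8-0) = 3.4*8 = 27.2
Step 2: integral_8^12 0.78 dx = 0.78*(12-8) = 0.78*4 = 3.12
Total: 27.2 + 3.12 = 30.32


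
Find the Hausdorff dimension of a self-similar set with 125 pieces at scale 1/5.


For a self-similar set with N copies scaled by 1/r:
dim_H = log(N)/log(r) = log(125)/log(5)
= 4.828314/1.609438
= 3


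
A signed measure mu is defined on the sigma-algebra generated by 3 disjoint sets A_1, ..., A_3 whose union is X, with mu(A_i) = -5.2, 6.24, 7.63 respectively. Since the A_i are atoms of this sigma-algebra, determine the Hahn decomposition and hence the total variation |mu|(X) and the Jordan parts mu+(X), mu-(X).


Step 1: Every measurable set is a union of atoms (the cells / points), so a Hahn decomposition is
  obtained by grouping atoms by sign: P = union of atoms with mu > 0, N = union of the remaining atoms.
  Atoms in P (indices): 2, 3;  atoms in N (indices): 1
  Positive values: 6.24, 7.63
  Negative values: -5.2
Step 2: mu+(X) = mu(P) = sum of positive atom values = 13.87
Step 3: mu-(X) = -mu(N) = sum of |negative atom values| = 5.2
Step 4: |mu|(X) = mu+(X) + mu-(X) = 13.87 + 5.2 = 19.07


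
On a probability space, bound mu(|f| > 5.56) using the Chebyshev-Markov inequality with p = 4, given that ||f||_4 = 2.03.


Chebyshev/Markov inequality: mu(|f| > eps) <= (||f||_p / eps)^p
Step 1: ||f||_4 / eps = 2.03 / 5.56 = 0.365108
Step 2: Raise to power p = 4:
  (0.365108)^4 = 0.01777
Step 3: Therefore mu(|f| > 5.56) <= 0.01777


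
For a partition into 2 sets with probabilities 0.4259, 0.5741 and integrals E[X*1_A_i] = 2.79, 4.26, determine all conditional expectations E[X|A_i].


For each cell A_i: E[X|A_i] = E[X*1_A_i] / P(A_i)
Step 1: E[X|A_1] = 2.79 / 0.4259 = 6.550834
Step 2: E[X|A_2] = 4.26 / 0.5741 = 7.42031
Verification: E[X] = sum E[X*1_A_i] = 2.79 + 4.26 = 7.05


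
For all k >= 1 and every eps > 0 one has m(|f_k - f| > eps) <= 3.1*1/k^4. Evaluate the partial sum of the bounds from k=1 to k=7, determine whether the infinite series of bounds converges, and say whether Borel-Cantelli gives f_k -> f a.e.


Step 1: List the terms 3.1*1/k^4 for k = 1 to 7:
  k=1: 3.1
  k=2: 0.19375
  k=3: 0.038272
  k=4: 0.012109
  k=5: 0.00496
  k=6: 0.002392
  k=7: 0.001291
Step 2: Partial sum = 3.1 + 0.19375 + 0.038272 + 0.012109 + 0.00496 + 0.002392 + 0.001291
     = 3.352774
Step 3: The full series sum_(k>=1) 3.1*1/k^4 converges (p-series with p = 4 > 1; a constant multiple of a convergent series converges).
Step 4: Fix eps > 0. Since sum_k m(|f_k - f| > eps) < infinity, the Borel-Cantelli lemma gives
        m(limsup_k {|f_k - f| > eps}) = 0, i.e. for a.e. x, |f_k(x) - f(x)| <= eps for all large k.
        Applying this with eps = 1/j for j = 1, 2, ... and intersecting the countably many full-measure sets,
        for a.e. x we get limsup_k |f_k(x) - f(x)| <= 1/j for every j, hence f_k -> f almost everywhere.
Conclusion: series converges; Borel-Cantelli yields f_k -> f a.e.


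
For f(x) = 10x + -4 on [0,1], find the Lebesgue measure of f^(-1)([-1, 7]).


f^(-1)([-1, 7]) = {x : -1 <= 10x + -4 <= 7}
Solving: (-1 - -4)/10 <= x <= (7 - -4)/10
= [0.3, 1.1]
Intersecting with [0,1]: [0.3, 1]
Measure = 1 - 0.3 = 0.7


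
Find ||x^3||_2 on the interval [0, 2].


Step 1: ||f||_2 = (integral_0^2 |x^3|^2 dx)^(1/2)
     = (integral_0^2 x^6 dx)^(1/2)
Step 2: integral_0^2 x^6 dx = [x^7/(7)] from 0 to 2 = 2^7/7
     = 128/7 = 18.285714
Step 3: ||f||_2 = (18.285714)^(1/2) = 4.27618


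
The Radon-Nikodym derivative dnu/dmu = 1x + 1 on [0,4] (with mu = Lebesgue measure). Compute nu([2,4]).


nu(A) = integral_A (dnu/dmu) dmu = integral_2^4 (1x + 1) dx
Step 1: Antiderivative F(x) = (1/2)x^2 + 1x
Step 2: F(4) = (1/2)*4^2 + 1*4 = 8 + 4 = 12
Step 3: F(2) = (1/2)*2^2 + 1*2 = 2 + 2 = 4
Step 4: nu([2,4]) = F(4) - F(2) = 12 - 4 = 8


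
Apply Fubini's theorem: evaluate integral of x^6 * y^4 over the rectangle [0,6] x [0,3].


By Fubini's theorem, the double integral factors as a product of single integrals:
Step 1: integral_0^6 x^6 dx = [x^7/7] from 0 to 6
     = 6^7/7 = 39990.857143
Step 2: integral_0^3 y^4 dy = [y^5/5] from 0 to 3
     = 3^5/5 = 48.6
Step 3: Double integral = 39990.857143 * 48.6 = 1.943556e+06


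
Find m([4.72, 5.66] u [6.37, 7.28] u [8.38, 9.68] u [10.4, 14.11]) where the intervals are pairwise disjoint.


For pairwise disjoint intervals, m(union) = sum of lengths.
= (5.66 - 4.72) + (7.28 - 6.37) + (9.68 - 8.38) + (14.11 - 10.4)
= 0.94 + 0.91 + 1.3 + 3.71
= 6.86


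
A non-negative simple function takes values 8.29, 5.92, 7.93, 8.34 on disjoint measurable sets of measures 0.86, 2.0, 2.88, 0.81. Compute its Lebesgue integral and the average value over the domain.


Step 1: Integral = sum(value_i * measure_i)
= 8.29*0.86 + 5.92*2.0 + 7.93*2.88 + 8.34*0.81
= 7.1294 + 11.84 + 22.8384 + 6.7554
= 48.5632
Step 2: Total measure of domain = 0.86 + 2.0 + 2.88 + 0.81 = 6.55
Step 3: Average value = 48.5632 / 6.55 = 7.414229


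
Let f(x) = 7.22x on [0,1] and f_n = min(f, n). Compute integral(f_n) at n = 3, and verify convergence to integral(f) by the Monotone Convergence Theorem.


f(x) = 7.22x on [0,1]; f_n(x) = min(7.22x, n). At n = 3:
Step 1: f(x) reaches 3 at x = 3/7.22 = 0.415512
Step 2: integral(f_3) = integral(7.22x, 0, 0.415512) + integral(3, 0.415512, 1)
       = 7.22*0.415512^2/2 + 3*(1 - 0.415512)
       = 0.623269 + 1.753463
       = 2.376731
Step 3: As n -> infinity, f_n increases to f, so by MCT integral(f_n) -> integral(f) = 7.22/2 = 3.61.
Convergence: integral(f_3) = 2.376731 -> 3.61 as n -> infinity


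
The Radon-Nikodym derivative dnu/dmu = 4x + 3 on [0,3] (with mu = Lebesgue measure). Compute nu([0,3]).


nu(A) = integral_A (dnu/dmu) dmu = integral_0^3 (4x + 3) dx
Step 1: Antiderivative F(x) = (4/2)x^2 + 3x
Step 2: F(3) = (4/2)*3^2 + 3*3 = 18 + 9 = 27
Step 3: F(0) = (4/2)*0^2 + 3*0 = 0.0 + 0 = 0.0
Step 4: nu([0,3]) = F(3) - F(0) = 27 - 0.0 = 27


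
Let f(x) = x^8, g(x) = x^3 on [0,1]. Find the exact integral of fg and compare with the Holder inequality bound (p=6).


Step 1: Exact integral of f*g = integral(x^11, 0, 1) = 1/12
     = 0.083333
Step 2: Holder bound with p=6, q=1.2:
  ||f||_p = (integral x^48 dx)^(1/6) = (1/49)^(1/6) = 0.522758
  ||g||_q = (integral x^3.6 dx)^(1/1.2) = (1/4.6)^(1/1.2) = 0.280351
Step 3: Holder bound = ||f||_p * ||g||_q = 0.522758 * 0.280351 = 0.146556
Verification: 0.083333 <= 0.146556 (Holder holds)


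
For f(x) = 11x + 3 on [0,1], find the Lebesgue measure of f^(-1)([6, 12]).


f^(-1)([6, 12]) = {x : 6 <= 11x + 3 <= 12}
Solving: (6 - 3)/11 <= x <= (12 - 3)/11
= [0.272727, 0.818182]
Intersecting with [0,1]: [0.272727, 0.818182]
Measure = 0.818182 - 0.272727 = 0.545455


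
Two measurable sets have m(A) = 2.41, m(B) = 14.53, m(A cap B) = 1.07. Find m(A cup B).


By inclusion-exclusion: m(A u B) = m(A) + m(B) - m(A n B)
= 2.41 + 14.53 - 1.07
= 15.87


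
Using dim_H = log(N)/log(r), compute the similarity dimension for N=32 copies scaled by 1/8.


For a self-similar set with N copies scaled by 1/r:
dim_H = log(N)/log(r) = log(32)/log(8)
= 3.465736/2.079442
= 1.666667


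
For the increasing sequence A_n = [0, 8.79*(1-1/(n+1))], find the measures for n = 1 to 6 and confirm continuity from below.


By continuity of measure from below: if A_n increases to A, then m(A_n) -> m(A).
Here A = [0, 8.79], so m(A) = 8.79
Step 1: a_1 = 8.79*(1 - 1/2) = 4.395, m(A_1) = 4.395
Step 2: a_2 = 8.79*(1 - 1/3) = 5.86, m(A_2) = 5.86
Step 3: a_3 = 8.79*(1 - 1/4) = 6.5925, m(A_3) = 6.5925
Step 4: a_4 = 8.79*(1 - 1/5) = 7.032, m(A_4) = 7.032
Step 5: a_5 = 8.79*(1 - 1/6) = 7.325, m(A_5) = 7.325
Step 6: a_6 = 8.79*(1 - 1/7) = 7.5343, m(A_6) = 7.5343
Limit: m(A_n) -> m([0,8.79]) = 8.79


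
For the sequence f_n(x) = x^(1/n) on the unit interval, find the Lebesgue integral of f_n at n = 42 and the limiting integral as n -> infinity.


At n = 42: f_42(x) = x^(1/42).
Step 1: integral(x^(1/42), 0, 1) = [x^(1/42+1) / (1/42+1)] from 0 to 1
     = 1 / (1/42 + 1) = 1 / ((42+1)/42) = 42/(42+1)
     = 42/43 = 0.976744
Step 2: As n -> infinity, f_n(x) = x^(1/n) -> 1 for x in (0,1], and f_n is increasing in n.
By MCT, lim_n integral(f_n) = integral(lim_n f_n) = integral(1, 0, 1) = 1.
Step 3: Verify convergence: 42/43 = 0.976744 -> 1


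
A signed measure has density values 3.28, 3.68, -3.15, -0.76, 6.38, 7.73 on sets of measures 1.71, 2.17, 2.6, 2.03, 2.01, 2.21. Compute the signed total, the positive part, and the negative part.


Step 1: Compute signed measure on each set:
  Set 1: 3.28 * 1.71 = 5.6088
  Set 2: 3.68 * 2.17 = 7.9856
  Set 3: -3.15 * 2.6 = -8.19
  Set 4: -0.76 * 2.03 = -1.5428
  Set 5: 6.38 * 2.01 = 12.8238
  Set 6: 7.73 * 2.21 = 17.0833
Step 2: Total signed measure = (5.6088) + (7.9856) + (-8.19) + (-1.5428) + (12.8238) + (17.0833)
     = 33.7687
Step 3: Positive part mu+(X) = sum of positive contributions = 43.5015
Step 4: Negative part mu-(X) = |sum of negative contributions| = 9.7328


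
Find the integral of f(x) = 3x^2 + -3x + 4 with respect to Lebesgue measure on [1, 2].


The Lebesgue integral of a Riemann-integrable function agrees with the Riemann integral.
Antiderivative F(x) = (3/3)x^3 + (-3/2)x^2 + 4x
F(2) = (3/3)*2^3 + (-3/2)*2^2 + 4*2
     = (3/3)*8 + (-3/2)*4 + 4*2
     = 8 + -6 + 8
     = 10
F(1) = 3.5
Integral = F(2) - F(1) = 10 - 3.5 = 6.5


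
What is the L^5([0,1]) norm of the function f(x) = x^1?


Step 1: ||f||_5 = (integral_0^1 |x^1|^5 dx)^(1/5)
     = (integral_0^1 x^5 dx)^(1/5)
Step 2: integral_0^1 x^5 dx = [x^6/(6)] from 0 to 1 = 1^6/6
     = 1/6 = 0.166667
Step 3: ||f||_5 = (0.166667)^(1/5) = 0.698827


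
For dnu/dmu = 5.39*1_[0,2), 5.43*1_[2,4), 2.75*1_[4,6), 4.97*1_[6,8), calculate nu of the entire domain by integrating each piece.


Integrate each piece of the Radon-Nikodym derivative:
Step 1: integral_0^2 5.39 dx = 5.39*(2-0) = 5.39*2 = 10.78
Step 2: integral_2^4 5.43 dx = 5.43*(4-2) = 5.43*2 = 10.86
Step 3: integral_4^6 2.75 dx = 2.75*(6-4) = 2.75*2 = 5.5
Step 4: integral_6^8 4.97 dx = 4.97*(8-6) = 4.97*2 = 9.94
Total: 10.78 + 10.86 + 5.5 + 9.94 = 37.08


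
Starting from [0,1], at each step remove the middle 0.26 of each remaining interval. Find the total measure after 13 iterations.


Step 1: At each step, fraction remaining = 1 - 0.26 = 0.74
Step 2: After 13 steps, measure = (0.74)^13
Result = 0.019953


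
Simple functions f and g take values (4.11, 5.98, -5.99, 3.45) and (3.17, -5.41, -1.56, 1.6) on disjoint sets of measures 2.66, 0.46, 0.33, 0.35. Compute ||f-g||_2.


Step 1: Compute differences f_i - g_i:
  4.11 - 3.17 = 0.94
  5.98 - -5.41 = 11.39
  -5.99 - -1.56 = -4.43
  3.45 - 1.6 = 1.85
Step 2: Compute |diff|^2 * measure for each set:
  |0.94|^2 * 2.66 = 0.8836 * 2.66 = 2.350376
  |11.39|^2 * 0.46 = 129.7321 * 0.46 = 59.676766
  |-4.43|^2 * 0.33 = 19.6249 * 0.33 = 6.476217
  |1.85|^2 * 0.35 = 3.4225 * 0.35 = 1.197875
Step 3: Sum = 69.701234
Step 4: ||f-g||_2 = (69.701234)^(1/2) = 8.348726


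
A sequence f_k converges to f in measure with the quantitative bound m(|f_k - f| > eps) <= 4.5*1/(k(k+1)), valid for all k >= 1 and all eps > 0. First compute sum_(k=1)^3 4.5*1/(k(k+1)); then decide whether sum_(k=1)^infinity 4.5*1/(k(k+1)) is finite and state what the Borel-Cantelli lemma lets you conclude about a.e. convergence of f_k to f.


Step 1: List the terms 4.5*1/(k(k+1)) for k = 1 to 3:
  k=1: 2.25
  k=2: 0.75
  k=3: 0.375
Step 2: Partial sum = 2.25 + 0.75 + 0.375
     = 3.375
Step 3: The full series sum_(k>=1) 4.5*1/(k(k+1)) converges (telescoping series sum 1/(k(k+1)) = 1; a constant multiple of a convergent series converges).
Step 4: Fix eps > 0. Since sum_k m(|f_k - f| > eps) < infinity, the Borel-Cantelli lemma gives
        m(limsup_k {|f_k - f| > eps}) = 0, i.e. for a.e. x, |f_k(x) - f(x)| <= eps for all large k.
        Applying this with eps = 1/j for j = 1, 2, ... and intersecting the countably many full-measure sets,
        for a.e. x we get limsup_k |f_k(x) - f(x)| <= 1/j for every j, hence f_k -> f almost everywhere.
Conclusion: series converges; Borel-Cantelli yields f_k -> f a.e.


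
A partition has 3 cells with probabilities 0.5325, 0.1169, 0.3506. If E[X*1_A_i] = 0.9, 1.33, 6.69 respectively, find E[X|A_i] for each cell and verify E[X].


For each cell A_i: E[X|A_i] = E[X*1_A_i] / P(A_i)
Step 1: E[X|A_1] = 0.9 / 0.5325 = 1.690141
Step 2: E[X|A_2] = 1.33 / 0.1169 = 11.377246
Step 3: E[X|A_3] = 6.69 / 0.3506 = 19.081574
Verification: E[X] = sum E[X*1_A_i] = 0.9 + 1.33 + 6.69 = 8.92


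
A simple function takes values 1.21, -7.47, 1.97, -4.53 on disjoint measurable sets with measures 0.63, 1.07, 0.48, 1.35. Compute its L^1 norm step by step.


Step 1: Compute |f_i|^1 for each value:
  |1.21|^1 = 1.21
  |-7.47|^1 = 7.47
  |1.97|^1 = 1.97
  |-4.53|^1 = 4.53
Step 2: Multiply by measures and sum:
  1.21 * 0.63 = 0.7623
  7.47 * 1.07 = 7.9929
  1.97 * 0.48 = 0.9456
  4.53 * 1.35 = 6.1155
Sum = 0.7623 + 7.9929 + 0.9456 + 6.1155 = 15.8163
Step 3: Take the p-th root:
||f||_1 = (15.8163)^(1/1) = 15.8163


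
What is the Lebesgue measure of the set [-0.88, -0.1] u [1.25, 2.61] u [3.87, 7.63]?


For pairwise disjoint intervals, m(union) = sum of lengths.
= (-0.1 - -0.88) + (2.61 - 1.25) + (7.63 - 3.87)
= 0.78 + 1.36 + 3.76
= 5.9


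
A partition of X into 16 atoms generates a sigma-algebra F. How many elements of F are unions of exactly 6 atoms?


Each element of F is a union of some subset of the 16 atoms.
Elements that are unions of exactly 6 atoms correspond to 6-element subsets of the 16 atoms.
Count = C(16, 6) = 16! / (6! * 10!) = 8008.


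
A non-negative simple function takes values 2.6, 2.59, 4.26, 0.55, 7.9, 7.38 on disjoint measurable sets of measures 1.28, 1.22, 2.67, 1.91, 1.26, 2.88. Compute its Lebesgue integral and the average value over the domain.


Step 1: Integral = sum(value_i * measure_i)
= 2.6*1.28 + 2.59*1.22 + 4.26*2.67 + 0.55*1.91 + 7.9*1.26 + 7.38*2.88
= 3.328 + 3.1598 + 11.3742 + 1.0505 + 9.954 + 21.2544
= 50.1209
Step 2: Total measure of domain = 1.28 + 1.22 + 2.67 + 1.91 + 1.26 + 2.88 = 11.22
Step 3: Average value = 50.1209 / 11.22 = 4.467103


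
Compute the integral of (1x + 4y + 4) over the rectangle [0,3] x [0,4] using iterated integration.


By Fubini, integrate in x first, then y.
Step 1: Fix y, integrate over x in [0,3]:
  integral(1x + 4y + 4, x=0..3)
  = 1*(3^2 - 0^2)/2 + (4y + 4)*(3 - 0)
  = 4.5 + (4y + 4)*3
  = 4.5 + 12y + 12
  = 16.5 + 12y
Step 2: Integrate over y in [0,4]:
  integral(16.5 + 12y, y=0..4)
  = 16.5*4 + 12*(4^2 - 0^2)/2
  = 66 + 96
  = 162


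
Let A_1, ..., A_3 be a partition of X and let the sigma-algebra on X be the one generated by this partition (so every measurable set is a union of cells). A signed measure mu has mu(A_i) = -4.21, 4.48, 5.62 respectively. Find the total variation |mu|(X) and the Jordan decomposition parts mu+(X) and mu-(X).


Step 1: Every measurable set is a union of atoms (the cells / points), so a Hahn decomposition is
  obtained by grouping atoms by sign: P = union of atoms with mu > 0, N = union of the remaining atoms.
  Atoms in P (indices): 2, 3;  atoms in N (indices): 1
  Positive values: 4.48, 5.62
  Negative values: -4.21
Step 2: mu+(X) = mu(P) = sum of positive atom values = 10.1
Step 3: mu-(X) = -mu(N) = sum of |negative atom values| = 4.21
Step 4: |mu|(X) = mu+(X) + mu-(X) = 10.1 + 4.21 = 14.31


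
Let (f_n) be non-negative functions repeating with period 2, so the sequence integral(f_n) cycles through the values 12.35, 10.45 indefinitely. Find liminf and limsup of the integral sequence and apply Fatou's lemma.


The sequence (integral(f_n)) is periodic with period 2, repeating the values 12.35, 10.45 indefinitely.
Step 1: For a periodic sequence, every tail (a_m, a_(m+1), ...) contains all 2 period values infinitely often.
Step 2: Hence inf of every tail = min of the period values = min(12.35, 10.45) = 10.45.
        liminf_n integral(f_n) = sup over m of (inf of tail from m) = 10.45.
Step 3: Similarly sup of every tail = max of the period values = 12.35.
        limsup_n integral(f_n) = 12.35.
Step 4: Fatou's lemma: integral(liminf_n f_n) <= liminf_n integral(f_n) = 10.45.
        So the integral of the pointwise liminf is at most 10.45.


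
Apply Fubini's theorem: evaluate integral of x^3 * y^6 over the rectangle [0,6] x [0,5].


By Fubini's theorem, the double integral factors as a product of single integrals:
Step 1: integral_0^6 x^3 dx = [x^4/4] from 0 to 6
     = 6^4/4 = 324
Step 2: integral_0^5 y^6 dy = [y^7/7] from 0 to 5
     = 5^7/7 = 11160.714286
Step 3: Double integral = 324 * 11160.714286 = 3.616071e+06


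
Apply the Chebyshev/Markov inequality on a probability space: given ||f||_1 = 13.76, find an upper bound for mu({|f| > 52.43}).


Chebyshev/Markov inequality: mu(|f| > eps) <= (||f||_p / eps)^p
Step 1: ||f||_1 / eps = 13.76 / 52.43 = 0.262445
Step 2: Raise to power p = 1:
  (0.262445)^1 = 0.262445
Step 3: Therefore mu(|f| > 52.43) <= 0.262445


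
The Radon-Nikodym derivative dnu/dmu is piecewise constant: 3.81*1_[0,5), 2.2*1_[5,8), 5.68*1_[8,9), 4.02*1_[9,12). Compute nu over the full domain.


Integrate each piece of the Radon-Nikodym derivative:
Step 1: integral_0^5 3.81 dx = 3.81*(5-0) = 3.81*5 = 19.05
Step 2: integral_5^8 2.2 dx = 2.2*(8-5) = 2.2*3 = 6.6
Step 3: integral_8^9 5.68 dx = 5.68*(9-8) = 5.68*1 = 5.68
Step 4: integral_9^12 4.02 dx = 4.02*(12-9) = 4.02*3 = 12.06
Total: 19.05 + 6.6 + 5.68 + 12.06 = 43.39


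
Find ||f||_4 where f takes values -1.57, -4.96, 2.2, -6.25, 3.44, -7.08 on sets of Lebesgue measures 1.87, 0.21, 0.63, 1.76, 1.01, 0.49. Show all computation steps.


Step 1: Compute |f_i|^4 for each value:
  |-1.57|^4 = 6.075732
  |-4.96|^4 = 605.238723
  |2.2|^4 = 23.4256
  |-6.25|^4 = 1525.878906
  |3.44|^4 = 140.034089
  |-7.08|^4 = 2512.655977
Step 2: Multiply by measures and sum:
  6.075732 * 1.87 = 11.361619
  605.238723 * 0.21 = 127.100132
  23.4256 * 0.63 = 14.758128
  1525.878906 * 1.76 = 2685.546875
  140.034089 * 1.01 = 141.43443
  2512.655977 * 0.49 = 1231.201429
Sum = 11.361619 + 127.100132 + 14.758128 + 2685.546875 + 141.43443 + 1231.201429 = 4211.402612
Step 3: Take the p-th root:
||f||_4 = (4211.402612)^(1/4) = 8.055763


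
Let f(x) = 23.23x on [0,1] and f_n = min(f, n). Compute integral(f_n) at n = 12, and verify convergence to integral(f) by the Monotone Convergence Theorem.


f(x) = 23.23x on [0,1]; f_n(x) = min(23.23x, n). At n = 12:
Step 1: f(x) reaches 12 at x = 12/23.23 = 0.516573
Step 2: integral(f_12) = integral(23.23x, 0, 0.516573) + integral(12, 0.516573, 1)
       = 23.23*0.516573^2/2 + 12*(1 - 0.516573)
       = 3.09944 + 5.801119
       = 8.90056
Step 3: As n -> infinity, f_n increases to f, so by MCT integral(f_n) -> integral(f) = 23.23/2 = 11.615.
Convergence: integral(f_12) = 8.90056 -> 11.615 as n -> infinity


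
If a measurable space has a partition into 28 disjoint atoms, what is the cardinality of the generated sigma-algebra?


Each element of the sigma-algebra is a union of some subset of the 28 atoms.
The number of such subsets is 2^28 = 268435456.


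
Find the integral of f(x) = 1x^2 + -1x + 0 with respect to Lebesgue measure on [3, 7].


The Lebesgue integral of a Riemann-integrable function agrees with the Riemann integral.
Antiderivative F(x) = (1/3)x^3 + (-1/2)x^2 + 0x
F(7) = (1/3)*7^3 + (-1/2)*7^2 + 0*7
     = (1/3)*343 + (-1/2)*49 + 0*7
     = 114.333333 + -24.5 + 0
     = 89.833333
F(3) = 4.5
Integral = F(7) - F(3) = 89.833333 - 4.5 = 85.333333


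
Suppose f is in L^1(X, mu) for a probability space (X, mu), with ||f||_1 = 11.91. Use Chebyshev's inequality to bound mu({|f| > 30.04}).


Chebyshev/Markov inequality: mu(|f| > eps) <= (||f||_p / eps)^p
Step 1: ||f||_1 / eps = 11.91 / 30.04 = 0.396471
Step 2: Raise to power p = 1:
  (0.396471)^1 = 0.396471
Step 3: Therefore mu(|f| > 30.04) <= 0.396471


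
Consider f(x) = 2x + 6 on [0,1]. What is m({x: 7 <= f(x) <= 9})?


f^(-1)([7, 9]) = {x : 7 <= 2x + 6 <= 9}
Solving: (7 - 6)/2 <= x <= (9 - 6)/2
= [0.5, 1.5]
Intersecting with [0,1]: [0.5, 1]
Measure = 1 - 0.5 = 0.5


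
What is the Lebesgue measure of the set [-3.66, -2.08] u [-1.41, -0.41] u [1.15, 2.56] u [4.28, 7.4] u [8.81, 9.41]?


For pairwise disjoint intervals, m(union) = sum of lengths.
= (-2.08 - -3.66) + (-0.41 - -1.41) + (2.56 - 1.15) + (7.4 - 4.28) + (9.41 - 8.81)
= 1.58 + 1 + 1.41 + 3.12 + 0.6
= 7.71


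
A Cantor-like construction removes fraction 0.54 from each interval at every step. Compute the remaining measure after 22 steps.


Step 1: At each step, fraction remaining = 1 - 0.54 = 0.46
Step 2: After 22 steps, measure = (0.46)^22
Result = 3.807784e-08


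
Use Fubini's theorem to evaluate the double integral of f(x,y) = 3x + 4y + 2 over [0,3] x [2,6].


By Fubini, integrate in x first, then y.
Step 1: Fix y, integrate over x in [0,3]:
  integral(3x + 4y + 2, x=0..3)
  = 3*(3^2 - 0^2)/2 + (4y + 2)*(3 - 0)
  = 13.5 + (4y + 2)*3
  = 13.5 + 12y + 6
  = 19.5 + 12y
Step 2: Integrate over y in [2,6]:
  integral(19.5 + 12y, y=2..6)
  = 19.5*4 + 12*(6^2 - 2^2)/2
  = 78 + 192
  = 270


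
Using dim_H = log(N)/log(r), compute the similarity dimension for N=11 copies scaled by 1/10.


For a self-similar set with N copies scaled by 1/r:
dim_H = log(N)/log(r) = log(11)/log(10)
= 2.397895/2.302585
= 1.041393


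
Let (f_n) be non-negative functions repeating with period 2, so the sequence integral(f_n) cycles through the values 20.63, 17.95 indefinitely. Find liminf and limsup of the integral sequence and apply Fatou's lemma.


The sequence (integral(f_n)) is periodic with period 2, repeating the values 20.63, 17.95 indefinitely.
Step 1: For a periodic sequence, every tail (a_m, a_(m+1), ...) contains all 2 period values infinitely often.
Step 2: Hence inf of every tail = min of the period values = min(20.63, 17.95) = 17.95.
        liminf_n integral(f_n) = sup over m of (inf of tail from m) = 17.95.
Step 3: Similarly sup of every tail = max of the period values = 20.63.
        limsup_n integral(f_n) = 20.63.
Step 4: Fatou's lemma: integral(liminf_n f_n) <= liminf_n integral(f_n) = 17.95.
        So the integral of the pointwise liminf is at most 17.95.


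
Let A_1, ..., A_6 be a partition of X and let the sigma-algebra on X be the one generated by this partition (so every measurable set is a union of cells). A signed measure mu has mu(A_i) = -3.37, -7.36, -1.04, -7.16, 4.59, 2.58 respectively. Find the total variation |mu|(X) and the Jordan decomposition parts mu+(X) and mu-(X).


Step 1: Every measurable set is a union of atoms (the cells / points), so a Hahn decomposition is
  obtained by grouping atoms by sign: P = union of atoms with mu > 0, N = union of the remaining atoms.
  Atoms in P (indices): 5, 6;  atoms in N (indices): 1, 2, 3, 4
  Positive values: 4.59, 2.58
  Negative values: -3.37, -7.36, -1.04, -7.16
Step 2: mu+(X) = mu(P) = sum of positive atom values = 7.17
Step 3: mu-(X) = -mu(N) = sum of |negative atom values| = 18.93
Step 4: |mu|(X) = mu+(X) + mu-(X) = 7.17 + 18.93 = 26.1


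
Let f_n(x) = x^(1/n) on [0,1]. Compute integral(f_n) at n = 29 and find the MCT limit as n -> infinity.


At n = 29: f_29(x) = x^(1/29).
Step 1: integral(x^(1/29), 0, 1) = [x^(1/29+1) / (1/29+1)] from 0 to 1
     = 1 / (1/29 + 1) = 1 / ((29+1)/29) = 29/(29+1)
     = 29/30 = 0.966667
Step 2: As n -> infinity, f_n(x) = x^(1/n) -> 1 for x in (0,1], and f_n is increasing in n.
By MCT, lim_n integral(f_n) = integral(lim_n f_n) = integral(1, 0, 1) = 1.
Step 3: Verify convergence: 29/30 = 0.966667 -> 1


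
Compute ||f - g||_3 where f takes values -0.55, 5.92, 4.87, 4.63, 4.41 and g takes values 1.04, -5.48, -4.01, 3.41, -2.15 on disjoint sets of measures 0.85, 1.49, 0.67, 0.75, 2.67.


Step 1: Compute differences f_i - g_i:
  -0.55 - 1.04 = -1.59
  5.92 - -5.48 = 11.4
  4.87 - -4.01 = 8.88
  4.63 - 3.41 = 1.22
  4.41 - -2.15 = 6.56
Step 2: Compute |diff|^3 * measure for each set:
  |-1.59|^3 * 0.85 = 4.019679 * 0.85 = 3.416727
  |11.4|^3 * 1.49 = 1481.544 * 1.49 = 2207.50056
  |8.88|^3 * 0.67 = 700.227072 * 0.67 = 469.152138
  |1.22|^3 * 0.75 = 1.815848 * 0.75 = 1.361886
  |6.56|^3 * 2.67 = 282.300416 * 2.67 = 753.742111
Step 3: Sum = 3435.173422
Step 4: ||f-g||_3 = (3435.173422)^(1/3) = 15.088621


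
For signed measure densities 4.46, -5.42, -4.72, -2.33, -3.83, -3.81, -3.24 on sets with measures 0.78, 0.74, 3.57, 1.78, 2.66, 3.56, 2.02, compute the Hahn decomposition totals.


Step 1: Compute signed measure on each set:
  Set 1: 4.46 * 0.78 = 3.4788
  Set 2: -5.42 * 0.74 = -4.0108
  Set 3: -4.72 * 3.57 = -16.8504
  Set 4: -2.33 * 1.78 = -4.1474
  Set 5: -3.83 * 2.66 = -10.1878
  Set 6: -3.81 * 3.56 = -13.5636
  Set 7: -3.24 * 2.02 = -6.5448
Step 2: Total signed measure = (3.4788) + (-4.0108) + (-16.8504) + (-4.1474) + (-10.1878) + (-13.5636) + (-6.5448)
     = -51.826
Step 3: Positive part mu+(X) = sum of positive contributions = 3.4788
Step 4: Negative part mu-(X) = |sum of negative contributions| = 55.3048


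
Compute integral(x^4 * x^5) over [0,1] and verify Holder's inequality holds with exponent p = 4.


Step 1: Exact integral of f*g = integral(x^9, 0, 1) = 1/10
     = 0.1
Step 2: Holder bound with p=4, q=1.333333:
  ||f||_p = (integral x^16 dx)^(1/4) = (1/17)^(1/4) = 0.492479
  ||g||_q = (integral x^6.666667 dx)^(1/1.333333) = (1/7.666667)^(1/1.333333) = 0.217043
Step 3: Holder bound = ||f||_p * ||g||_q = 0.492479 * 0.217043 = 0.106889
Verification: 0.1 <= 0.106889 (Holder holds)


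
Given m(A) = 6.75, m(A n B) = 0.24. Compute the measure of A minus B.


m(A \ B) = m(A) - m(A n B)
= 6.75 - 0.24
= 6.51


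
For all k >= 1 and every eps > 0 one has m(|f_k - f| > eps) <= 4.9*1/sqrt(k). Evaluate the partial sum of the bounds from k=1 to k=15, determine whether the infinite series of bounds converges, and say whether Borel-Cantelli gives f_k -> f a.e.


Step 1: List the terms 4.9*1/sqrt(k) for k = 1 to 15:
  k=1: 4.9
  k=2: 3.464823
  k=3: 2.829016
  k=4: 2.45
  k=5: 2.191347
  k=6: 2.000417
  k=7: 1.852026
  k=8: 1.732412
  k=9: 1.633333
  k=10: 1.549516
  k=11: 1.477406
  k=12: 1.414508
  k=13: 1.359015
  k=14: 1.30958
  k=15: 1.265175
Step 2: Partial sum = 4.9 + 3.464823 + 2.829016 + 2.45 + 2.191347 + 2.000417 + 1.852026 + 1.732412 + 1.633333 + 1.549516 + 1.477406 + 1.414508 + 1.359015 + 1.30958 + 1.265175
     = 31.428574
Step 3: The full series sum_(k>=1) 4.9*1/sqrt(k) diverges (p-series with p = 1/2 <= 1; a nonzero constant multiple of a divergent series diverges).
Step 4: The (first) Borel-Cantelli lemma requires a summable sequence of measures, so it does not apply here;
        from this bound alone no conclusion about a.e. convergence can be drawn (convergence in measure still
        gives an a.e.-convergent subsequence, but not a.e. convergence of the whole sequence).
Conclusion: series diverges; Borel-Cantelli is inconclusive about a.e. convergence of f_k.


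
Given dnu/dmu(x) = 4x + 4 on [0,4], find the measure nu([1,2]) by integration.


nu(A) = integral_A (dnu/dmu) dmu = integral_1^2 (4x + 4) dx
Step 1: Antiderivative F(x) = (4/2)x^2 + 4x
Step 2: F(2) = (4/2)*2^2 + 4*2 = 8 + 8 = 16
Step 3: F(1) = (4/2)*1^2 + 4*1 = 2 + 4 = 6
Step 4: nu([1,2]) = F(2) - F(1) = 16 - 6 = 10


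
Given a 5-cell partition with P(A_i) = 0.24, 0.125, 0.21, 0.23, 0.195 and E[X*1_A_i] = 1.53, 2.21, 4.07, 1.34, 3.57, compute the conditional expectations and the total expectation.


For each cell A_i: E[X|A_i] = E[X*1_A_i] / P(A_i)
Step 1: E[X|A_1] = 1.53 / 0.24 = 6.375
Step 2: E[X|A_2] = 2.21 / 0.125 = 17.68
Step 3: E[X|A_3] = 4.07 / 0.21 = 19.380952
Step 4: E[X|A_4] = 1.34 / 0.23 = 5.826087
Step 5: E[X|A_5] = 3.57 / 0.195 = 18.307692
Verification: E[X] = sum E[X*1_A_i] = 1.53 + 2.21 + 4.07 + 1.34 + 3.57 = 12.72


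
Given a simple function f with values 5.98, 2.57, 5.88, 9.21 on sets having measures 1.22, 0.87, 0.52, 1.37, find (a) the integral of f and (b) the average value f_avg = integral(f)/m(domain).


Step 1: Integral = sum(value_i * measure_i)
= 5.98*1.22 + 2.57*0.87 + 5.88*0.52 + 9.21*1.37
= 7.2956 + 2.2359 + 3.0576 + 12.6177
= 25.2068
Step 2: Total measure of domain = 1.22 + 0.87 + 0.52 + 1.37 = 3.98
Step 3: Average value = 25.2068 / 3.98 = 6.333367


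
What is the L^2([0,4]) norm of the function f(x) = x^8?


Step 1: ||f||_2 = (integral_0^4 |x^8|^2 dx)^(1/2)
     = (integral_0^4 x^16 dx)^(1/2)
Step 2: integral_0^4 x^16 dx = [x^17/(17)] from 0 to 4 = 4^17/17
     = 17179869184/17 = 1.010581e+09
Step 3: ||f||_2 = (1.010581e+09)^(1/2) = 31789.629445


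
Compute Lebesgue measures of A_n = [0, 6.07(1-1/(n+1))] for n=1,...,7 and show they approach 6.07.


By continuity of measure from below: if A_n increases to A, then m(A_n) -> m(A).
Here A = [0, 6.07], so m(A) = 6.07
Step 1: a_1 = 6.07*(1 - 1/2) = 3.035, m(A_1) = 3.035
Step 2: a_2 = 6.07*(1 - 1/3) = 4.0467, m(A_2) = 4.0467
Step 3: a_3 = 6.07*(1 - 1/4) = 4.5525, m(A_3) = 4.5525
Step 4: a_4 = 6.07*(1 - 1/5) = 4.856, m(A_4) = 4.856
Step 5: a_5 = 6.07*(1 - 1/6) = 5.0583, m(A_5) = 5.0583
Step 6: a_6 = 6.07*(1 - 1/7) = 5.2029, m(A_6) = 5.2029
Step 7: a_7 = 6.07*(1 - 1/8) = 5.3113, m(A_7) = 5.3113
Limit: m(A_n) -> m([0,6.07]) = 6.07


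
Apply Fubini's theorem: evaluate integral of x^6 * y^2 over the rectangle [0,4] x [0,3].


By Fubini's theorem, the double integral factors as a product of single integrals:
Step 1: integral_0^4 x^6 dx = [x^7/7] from 0 to 4
     = 4^7/7 = 2340.571429
Step 2: integral_0^3 y^2 dy = [y^3/3] from 0 to 3
     = 3^3/3 = 9
Step 3: Double integral = 2340.571429 * 9 = 21065.142857


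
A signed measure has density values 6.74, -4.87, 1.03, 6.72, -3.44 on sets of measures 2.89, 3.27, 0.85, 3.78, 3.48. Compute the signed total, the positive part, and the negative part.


Step 1: Compute signed measure on each set:
  Set 1: 6.74 * 2.89 = 19.4786
  Set 2: -4.87 * 3.27 = -15.9249
  Set 3: 1.03 * 0.85 = 0.8755
  Set 4: 6.72 * 3.78 = 25.4016
  Set 5: -3.44 * 3.48 = -11.9712
Step 2: Total signed measure = (19.4786) + (-15.9249) + (0.8755) + (25.4016) + (-11.9712)
     = 17.8596
Step 3: Positive part mu+(X) = sum of positive contributions = 45.7557
Step 4: Negative part mu-(X) = |sum of negative contributions| = 27.8961


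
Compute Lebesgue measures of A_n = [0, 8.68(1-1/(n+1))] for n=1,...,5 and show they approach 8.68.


By continuity of measure from below: if A_n increases to A, then m(A_n) -> m(A).
Here A = [0, 8.68], so m(A) = 8.68
Step 1: a_1 = 8.68*(1 - 1/2) = 4.34, m(A_1) = 4.34
Step 2: a_2 = 8.68*(1 - 1/3) = 5.7867, m(A_2) = 5.7867
Step 3: a_3 = 8.68*(1 - 1/4) = 6.51, m(A_3) = 6.51
Step 4: a_4 = 8.68*(1 - 1/5) = 6.944, m(A_4) = 6.944
Step 5: a_5 = 8.68*(1 - 1/6) = 7.2333, m(A_5) = 7.2333
Limit: m(A_n) -> m([0,8.68]) = 8.68


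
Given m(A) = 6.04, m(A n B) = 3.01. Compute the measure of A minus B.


m(A \ B) = m(A) - m(A n B)
= 6.04 - 3.01
= 3.03


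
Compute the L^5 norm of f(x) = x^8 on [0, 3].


Step 1: ||f||_5 = (integral_0^3 |x^8|^5 dx)^(1/5)
     = (integral_0^3 x^40 dx)^(1/5)
Step 2: integral_0^3 x^40 dx = [x^41/(41)] from 0 to 3 = 3^41/41
     = 36472996377170786403/41 = 8.895853e+17
Step 3: ||f||_5 = (8.895853e+17)^(1/5) = 3888.996187


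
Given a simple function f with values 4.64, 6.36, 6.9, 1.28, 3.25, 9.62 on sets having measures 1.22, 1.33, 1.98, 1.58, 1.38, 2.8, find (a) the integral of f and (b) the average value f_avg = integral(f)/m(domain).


Step 1: Integral = sum(value_i * measure_i)
= 4.64*1.22 + 6.36*1.33 + 6.9*1.98 + 1.28*1.58 + 3.25*1.38 + 9.62*2.8
= 5.6608 + 8.4588 + 13.662 + 2.0224 + 4.485 + 26.936
= 61.225
Step 2: Total measure of domain = 1.22 + 1.33 + 1.98 + 1.58 + 1.38 + 2.8 = 10.29
Step 3: Average value = 61.225 / 10.29 = 5.949951


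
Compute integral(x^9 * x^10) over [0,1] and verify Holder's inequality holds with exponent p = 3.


Step 1: Exact integral of f*g = integral(x^19, 0, 1) = 1/20
     = 0.05
Step 2: Holder bound with p=3, q=1.5:
  ||f||_p = (integral x^27 dx)^(1/3) = (1/28)^(1/3) = 0.329317
  ||g||_q = (integral x^15 dx)^(1/1.5) = (1/16)^(1/1.5) = 0.15749
Step 3: Holder bound = ||f||_p * ||g||_q = 0.329317 * 0.15749 = 0.051864
Verification: 0.05 <= 0.051864 (Holder holds)


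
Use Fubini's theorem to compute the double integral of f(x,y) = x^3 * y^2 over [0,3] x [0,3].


By Fubini's theorem, the double integral factors as a product of single integrals:
Step 1: integral_0^3 x^3 dx = [x^4/4] from 0 to 3
     = 3^4/4 = 20.25
Step 2: integral_0^3 y^2 dy = [y^3/3] from 0 to 3
     = 3^3/3 = 9
Step 3: Double integral = 20.25 * 9 = 182.25


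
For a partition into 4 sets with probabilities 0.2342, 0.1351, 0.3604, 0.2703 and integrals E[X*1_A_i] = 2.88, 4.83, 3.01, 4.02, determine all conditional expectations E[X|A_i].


For each cell A_i: E[X|A_i] = E[X*1_A_i] / P(A_i)
Step 1: E[X|A_1] = 2.88 / 0.2342 = 12.297182
Step 2: E[X|A_2] = 4.83 / 0.1351 = 35.751295
Step 3: E[X|A_3] = 3.01 / 0.3604 = 8.351831
Step 4: E[X|A_4] = 4.02 / 0.2703 = 14.872364
Verification: E[X] = sum E[X*1_A_i] = 2.88 + 4.83 + 3.01 + 4.02 = 14.74


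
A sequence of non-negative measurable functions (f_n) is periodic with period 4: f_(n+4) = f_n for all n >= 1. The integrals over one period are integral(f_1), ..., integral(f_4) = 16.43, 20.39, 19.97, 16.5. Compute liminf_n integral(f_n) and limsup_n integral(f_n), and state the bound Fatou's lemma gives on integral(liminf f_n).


The sequence (integral(f_n)) is periodic with period 4, repeating the values 16.43, 20.39, 19.97, 16.5 indefinitely.
Step 1: For a periodic sequence, every tail (a_m, a_(m+1), ...) contains all 4 period values infinitely often.
Step 2: Hence inf of every tail = min of the period values = min(16.43, 20.39, 19.97, 16.5) = 16.43.
        liminf_n integral(f_n) = sup over m of (inf of tail from m) = 16.43.
Step 3: Similarly sup of every tail = max of the period values = 20.39.
        limsup_n integral(f_n) = 20.39.
Step 4: Fatou's lemma: integral(liminf_n f_n) <= liminf_n integral(f_n) = 16.43.
        So the integral of the pointwise liminf is at most 16.43.


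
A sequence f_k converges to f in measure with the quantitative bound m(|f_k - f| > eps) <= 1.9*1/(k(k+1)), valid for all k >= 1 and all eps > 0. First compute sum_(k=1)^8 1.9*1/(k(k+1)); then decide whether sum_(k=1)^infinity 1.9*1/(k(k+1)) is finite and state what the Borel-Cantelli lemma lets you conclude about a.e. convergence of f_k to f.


Step 1: List the terms 1.9*1/(k(k+1)) for k = 1 to 8:
  k=1: 0.95
  k=2: 0.316667
  k=3: 0.158333
  k=4: 0.095
  k=5: 0.063333
  k=6: 0.045238
  k=7: 0.033929
  k=8: 0.026389
Step 2: Partial sum = 0.95 + 0.316667 + 0.158333 + 0.095 + 0.063333 + 0.045238 + 0.033929 + 0.026389
     = 1.688889
Step 3: The full series sum_(k>=1) 1.9*1/(k(k+1)) converges (telescoping series sum 1/(k(k+1)) = 1; a constant multiple of a convergent series converges).
Step 4: Fix eps > 0. Since sum_k m(|f_k - f| > eps) < infinity, the Borel-Cantelli lemma gives
        m(limsup_k {|f_k - f| > eps}) = 0, i.e. for a.e. x, |f_k(x) - f(x)| <= eps for all large k.
        Applying this with eps = 1/j for j = 1, 2, ... and intersecting the countably many full-measure sets,
        for a.e. x we get limsup_k |f_k(x) - f(x)| <= 1/j for every j, hence f_k -> f almost everywhere.
Conclusion: series converges; Borel-Cantelli yields f_k -> f a.e.


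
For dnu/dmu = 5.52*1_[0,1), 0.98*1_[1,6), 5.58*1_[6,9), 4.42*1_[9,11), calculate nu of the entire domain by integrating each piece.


Integrate each piece of the Radon-Nikodym derivative:
Step 1: integral_0^1 5.52 dx = 5.52*(1-0) = 5.52*1 = 5.52
Step 2: integral_1^6 0.98 dx = 0.98*(6-1) = 0.98*5 = 4.9
Step 3: integral_6^9 5.58 dx = 5.58*(9-6) = 5.58*3 = 16.74
Step 4: integral_9^11 4.42 dx = 4.42*(11-9) = 4.42*2 = 8.84
Total: 5.52 + 4.9 + 16.74 + 8.84 = 36
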